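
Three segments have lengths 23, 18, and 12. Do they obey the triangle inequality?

Yes.
The triangle inequality requires that the sum of any two sides exceeds the third.
Here 12 + 18 = 30 > 23, so the condition is met.

Yes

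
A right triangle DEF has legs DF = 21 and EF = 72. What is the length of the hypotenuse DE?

By the Pythagorean theorem: DE^2 = DF^2 + EF^2
DE^2 = 21^2 + 72^2 = 441 + 5184 = 5625
DE = sqrt(5625) = 75

75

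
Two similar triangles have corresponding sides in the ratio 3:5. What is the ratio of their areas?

Area scales with the square of linear dimensions. If every length is multiplied by 3/5, then the area is multiplied by (3/5)^2 = 9/25.
The area ratio is 9:25.

9:25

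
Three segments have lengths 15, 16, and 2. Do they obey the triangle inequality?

For three segments to close into a triangle, no single side can be as long as the other two combined.
The longest side is 16, and 2 + 15 = 17 > 16.
A triangle can be formed.

Yes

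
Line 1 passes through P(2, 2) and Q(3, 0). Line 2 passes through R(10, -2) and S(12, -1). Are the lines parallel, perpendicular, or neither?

Slope of line 1: m1 = (0 - 2)/(3 - 2) = -2/1 = -2
Slope of line 2: m2 = (-1 - -2)/(12 - 10) = 1/2 = 1/2
m1 * m2 = (-2) * (1/2) = -1 = -1, so the lines are perpendicular.

Perpendicular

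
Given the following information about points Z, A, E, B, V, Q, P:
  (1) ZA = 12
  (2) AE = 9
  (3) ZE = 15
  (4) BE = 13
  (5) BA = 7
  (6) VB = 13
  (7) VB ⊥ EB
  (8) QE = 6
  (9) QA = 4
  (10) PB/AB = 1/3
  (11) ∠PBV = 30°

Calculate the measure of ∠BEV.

Step 1: By the law of cosines on triangle EBV: EV² = 13² + 13² − 2·13·13·cos(90°) = 338, so EV = 13·√2.
Step 2: By the inverse law of cosines on triangle BEV: cos(∠BEV) = (13² + (13·√2)² − 13²) / (2·13·13·√2) = 338/478 = 0.7071, so ∠BEV = 45°.

Therefore, the measure of angle ∠BEV = 45°.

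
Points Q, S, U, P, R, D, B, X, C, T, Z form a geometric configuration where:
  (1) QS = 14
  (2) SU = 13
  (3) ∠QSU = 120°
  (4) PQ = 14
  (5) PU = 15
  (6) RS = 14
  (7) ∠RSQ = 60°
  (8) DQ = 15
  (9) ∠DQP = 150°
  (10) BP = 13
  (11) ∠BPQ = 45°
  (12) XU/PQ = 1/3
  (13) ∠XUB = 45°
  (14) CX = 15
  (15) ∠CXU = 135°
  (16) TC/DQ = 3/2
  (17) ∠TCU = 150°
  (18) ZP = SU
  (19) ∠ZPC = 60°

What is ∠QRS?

Step 1: By the law of cosines on triangle RSQ: RQ² = 14² + 14² − 2·14·14·cos(60°) = 196, so RQ = 14.
Step 2: By the inverse law of cosines on triangle QRS: cos(∠QRS) = (14² + 14² − 14²) / (2·14·14) = 196/392 = 0.5, so ∠QRS = 60°.

Therefore, the measure of angle ∠QRS = 60°.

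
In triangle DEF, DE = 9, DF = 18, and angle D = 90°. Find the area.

Area = (1/2)(9)(18) sin(90°) = (1/2)(9)(18)(1) = 81

81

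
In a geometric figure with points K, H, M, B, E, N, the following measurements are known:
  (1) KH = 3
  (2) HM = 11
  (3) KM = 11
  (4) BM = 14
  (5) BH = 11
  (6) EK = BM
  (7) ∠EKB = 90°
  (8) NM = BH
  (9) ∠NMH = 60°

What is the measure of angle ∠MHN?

From the given relations: NM = BH = 11.
Step 1: By the law of cosines on triangle HMN: HN² = 11² + 11² − 2·11·11·cos(60°) = 121, so HN = 11.
Step 2: By the inverse law of cosines on triangle MHN: cos(∠MHN) = (11² + 11² − 11²) / (2·11·11) = 121/242 = 0.5, so ∠MHN = 60°.

Therefore, the measure of angle ∠MHN = 60°.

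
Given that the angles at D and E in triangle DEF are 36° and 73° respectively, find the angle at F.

Let angle F = x. Then 36 + 73 + x = 180.
x = 180 - 109 = 71 degrees.

71 degrees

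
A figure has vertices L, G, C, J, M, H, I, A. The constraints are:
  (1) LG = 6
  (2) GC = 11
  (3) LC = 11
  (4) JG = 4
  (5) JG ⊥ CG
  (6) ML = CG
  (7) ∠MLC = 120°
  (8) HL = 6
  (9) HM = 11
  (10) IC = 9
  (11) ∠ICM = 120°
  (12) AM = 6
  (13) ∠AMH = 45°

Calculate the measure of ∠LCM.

From the given relations: ML = CG = 11.
Step 1: By the law of cosines on triangle CLM: CM² = 11² + 11² − 2·11·11·cos(120°) = 363, so CM = 11·√3.
Step 2: By the inverse law of cosines on triangle LCM: cos(∠LCM) = (11² + (11·√3)² − 11²) / (2·11·11·√3) = 363/419.16 = 0.866, so ∠LCM = 30°.

Therefore, the measure of angle ∠LCM = 30°.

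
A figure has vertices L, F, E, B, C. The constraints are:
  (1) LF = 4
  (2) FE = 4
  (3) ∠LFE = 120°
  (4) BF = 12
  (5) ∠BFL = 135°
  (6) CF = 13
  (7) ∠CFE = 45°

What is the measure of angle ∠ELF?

Step 1: By the law of cosines on triangle LFE: LE² = 4² + 4² − 2·4·4·cos(120°) = 48, so LE = 4·√3.
Step 2: By the inverse law of cosines on triangle ELF: cos(∠ELF) = ((4·√3)² + 4² − 4²) / (2·4·√3·4) = 48/55.43 = 0.866, so ∠ELF = 30°.

Therefore, the measure of angle ∠ELF = 30°.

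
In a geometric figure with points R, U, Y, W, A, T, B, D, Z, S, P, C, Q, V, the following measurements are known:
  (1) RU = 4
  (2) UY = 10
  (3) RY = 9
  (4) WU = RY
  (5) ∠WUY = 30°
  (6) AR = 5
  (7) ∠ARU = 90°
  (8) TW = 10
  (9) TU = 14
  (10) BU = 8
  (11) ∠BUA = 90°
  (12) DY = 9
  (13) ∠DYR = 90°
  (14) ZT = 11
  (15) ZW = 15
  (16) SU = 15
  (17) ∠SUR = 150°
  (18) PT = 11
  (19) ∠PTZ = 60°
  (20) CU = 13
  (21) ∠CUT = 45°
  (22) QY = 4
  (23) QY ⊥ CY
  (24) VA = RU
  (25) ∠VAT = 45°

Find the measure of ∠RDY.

Step 1: By the law of cosines on triangle DYR: DR² = 9² + 9² − 2·9·9·cos(90°) = 162, so DR = 9·√2.
Step 2: By the inverse law of cosines on triangle RDY: cos(∠RDY) = ((9·√2)² + 9² − 9²) / (2·9·√2·9) = 162/229.1 = 0.7071, so ∠RDY = 45°.

Therefore, the measure of angle ∠RDY = 45°.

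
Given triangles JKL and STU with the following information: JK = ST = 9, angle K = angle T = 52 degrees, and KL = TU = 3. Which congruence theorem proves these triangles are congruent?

The given information matches SAS: Two pairs of corresponding sides and the included angle are equal (Side-Angle-Side).

SAS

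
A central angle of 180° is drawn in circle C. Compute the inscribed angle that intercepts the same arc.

Inscribed angle = 180° / 2 = 90° (inscribed angle theorem).

90°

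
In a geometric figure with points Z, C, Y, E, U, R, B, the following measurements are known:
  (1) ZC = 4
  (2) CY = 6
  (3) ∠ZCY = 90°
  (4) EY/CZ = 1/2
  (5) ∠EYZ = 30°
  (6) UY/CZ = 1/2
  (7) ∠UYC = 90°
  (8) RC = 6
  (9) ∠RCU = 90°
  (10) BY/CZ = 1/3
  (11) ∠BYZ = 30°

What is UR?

From the given relations: UY = 1/2·CZ = 1/2·4 = 2.
Step 1: By the law of cosines on triangle UYC: UC² = 2² + 6² − 2·2·6·cos(90°) = 40, so UC = 2·√10.
Step 2: By the law of cosines on triangle UCR: UR² = (2·√10)² + 6² − 2·2·√10·6·cos(90°) = 76, so UR = 2·√19.

Therefore, the length of UR = 2·√19.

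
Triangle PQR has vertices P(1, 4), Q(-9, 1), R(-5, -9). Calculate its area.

Using the Shoelace formula for a triangle:
Area = (1/2)|x0(y1 - y2) + x1(y2 - y0) + x2(y0 - y1)|
Area = (1/2)|1(1 - -9) + -9(-9 - 4) + -5(4 - 1)|
Area = (1/2)|10 + 117 + -15|
Area = (1/2)|112|
Area = (1/2)(112)
Area = 56

56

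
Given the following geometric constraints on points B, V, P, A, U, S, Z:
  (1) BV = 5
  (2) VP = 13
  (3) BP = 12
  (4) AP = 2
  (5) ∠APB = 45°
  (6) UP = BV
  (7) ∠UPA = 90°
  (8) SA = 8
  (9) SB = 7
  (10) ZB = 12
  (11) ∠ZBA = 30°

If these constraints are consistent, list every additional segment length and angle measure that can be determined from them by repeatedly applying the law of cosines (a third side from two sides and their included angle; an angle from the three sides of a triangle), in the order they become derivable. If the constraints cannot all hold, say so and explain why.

The constraints are consistent. Derivable facts, in order:
After 1 step:
- AU = √29
- BA ≈ 10.68
- ∠BPV = 22.62°
- ∠BVP = 67.38°
- ∠PBV = 90°
After 2 steps:
- AZ ≈ 6.01
- ∠ABP = 7.61°
- ∠ABS = 48.51°
- ∠ASB = 90.54°
- ∠AUP = 21.8°
- ∠BAP = 127.39°
- ∠BAS = 40.95°
- ∠PAU = 68.2°
After 3 steps:
- ∠AZB = 62.74°
- ∠BAZ = 87.26°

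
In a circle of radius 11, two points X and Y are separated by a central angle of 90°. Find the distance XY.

Chord = 2(11) sin(45°) = 11*sqrt(2)

11*sqrt(2)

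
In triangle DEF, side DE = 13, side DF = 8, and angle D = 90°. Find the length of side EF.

Since angle D = 90°, this is a right triangle and the law of cosines reduces to the Pythagorean theorem.
EF^2 = 13^2 + 8^2 = 233
EF = sqrt(233)

sqrt(233)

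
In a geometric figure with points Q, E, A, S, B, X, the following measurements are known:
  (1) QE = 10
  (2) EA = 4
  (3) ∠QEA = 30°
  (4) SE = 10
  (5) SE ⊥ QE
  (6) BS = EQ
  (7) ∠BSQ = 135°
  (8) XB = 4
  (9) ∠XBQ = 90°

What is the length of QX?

From the given relations: BS = EQ = 10.
Step 1: By the law of cosines on triangle SEQ: SQ² = 10² + 10² − 2·10·10·cos(90°) = 200, so SQ = 10·√2.
Step 2: By the law of cosines on triangle BSQ: BQ² = 10² + (10·√2)² − 2·10·10·√2·cos(135°) = 500, so BQ = 10·√5.
Step 3: By the law of cosines on triangle QBX: QX² = (10·√5)² + 4² − 2·10·√5·4·cos(90°) = 516, so QX = 2·√129.

Therefore, the length of QX = 2·√129.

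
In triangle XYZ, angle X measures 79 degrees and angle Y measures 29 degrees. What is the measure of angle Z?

angle Z = 180 - 79 - 29 = 72 degrees.

72 degrees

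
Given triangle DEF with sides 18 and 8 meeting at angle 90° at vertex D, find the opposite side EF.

The included angle is 90°, so the triangle is right-angled at D. The opposite side EF is the hypotenuse.
By the Pythagorean theorem: EF = sqrt(18^2 + 8^2) = sqrt(388) = 2*sqrt(97).

2*sqrt(97)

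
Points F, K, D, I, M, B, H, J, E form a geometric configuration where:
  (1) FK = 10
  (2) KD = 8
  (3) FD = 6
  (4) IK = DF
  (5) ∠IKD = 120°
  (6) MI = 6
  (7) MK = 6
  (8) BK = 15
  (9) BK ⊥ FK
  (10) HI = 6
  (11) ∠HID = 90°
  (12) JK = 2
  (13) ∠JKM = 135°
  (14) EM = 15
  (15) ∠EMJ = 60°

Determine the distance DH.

From the given relations: IK = DF = 6.
Step 1: By the law of cosines on triangle DKI: DI² = 8² + 6² − 2·8·6·cos(120°) = 148, so DI = 2·√37.
Step 2: By the law of cosines on triangle DIH: DH² = (2·√37)² + 6² − 2·2·√37·6·cos(90°) = 184, so DH = 2·√46.

Therefore, the length of DH = 2·√46.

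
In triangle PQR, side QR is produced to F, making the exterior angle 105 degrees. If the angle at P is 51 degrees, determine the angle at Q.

angle Q = 105 - 51 = 54 degrees (exterior angle theorem).

54 degrees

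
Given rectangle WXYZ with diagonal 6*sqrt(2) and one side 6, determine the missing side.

The diagonal of a rectangle forms a right triangle with the two sides.
Rearranging the Pythagorean theorem: missing side = sqrt(d^2 - known^2).
= sqrt(72 - 36) = sqrt(36) = 6.

6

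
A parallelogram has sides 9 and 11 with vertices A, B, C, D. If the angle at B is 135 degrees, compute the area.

Area = a * b * sin(theta)
Area = 9 * 11 * sin(135 degrees)
Area = 99 * sqrt(2)/2
Area = 99*sqrt(2)/2

99*sqrt(2)/2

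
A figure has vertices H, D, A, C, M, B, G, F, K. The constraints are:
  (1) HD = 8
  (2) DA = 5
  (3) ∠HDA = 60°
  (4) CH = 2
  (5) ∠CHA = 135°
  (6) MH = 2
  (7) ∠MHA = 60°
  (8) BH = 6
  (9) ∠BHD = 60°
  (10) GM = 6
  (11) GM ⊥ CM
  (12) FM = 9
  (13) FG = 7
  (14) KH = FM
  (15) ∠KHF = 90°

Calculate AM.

Step 1: By the law of cosines on triangle HDA: HA² = 8² + 5² − 2·8·5·cos(60°) = 49, so HA = 7.
Step 2: By the law of cosines on triangle AHM: AM² = 7² + 2² − 2·7·2·cos(60°) = 39, so AM = √39.

Therefore, the length of AM = √39.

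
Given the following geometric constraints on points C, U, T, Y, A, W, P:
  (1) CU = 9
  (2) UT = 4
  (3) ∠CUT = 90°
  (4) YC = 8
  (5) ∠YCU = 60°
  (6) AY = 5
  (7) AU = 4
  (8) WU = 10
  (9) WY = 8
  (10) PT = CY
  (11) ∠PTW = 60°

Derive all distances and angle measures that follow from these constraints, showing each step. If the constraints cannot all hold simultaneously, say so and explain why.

The constraints are consistent.

From the given relations:
  PT = CY = 8

Step 1: From CU = 9, UT = 4, and ∠CUT = 90°, by the law of cosines:
  CT² = CU² + UT² - 2·CU·UT·cos(90°) = 81 + 16 - 0 = 97
  CT = √97

Step 2: From UC = 9, CY = 8, and ∠UCY = 60°, by the law of cosines:
  UY² = UC² + CY² - 2·UC·CY·cos(60°) = 81 + 64 - 72 = 73
  UY = √73

Step 3: From CT = √97, CU = 9, TU = 4, by the inverse law of cosines:
  cos(∠TCU) = (CT² + CU² - TU²) / (2·CT·CU)
  ∠TCU = 23.96°

Step 4: From UA = 4, UY = √73, AY = 5, by the inverse law of cosines:
  cos(∠AUY) = (UA² + UY² - AY²) / (2·UA·UY)
  ∠AUY = 20.56°

Step 5: From UC = 9, UY = √73, CY = 8, by the inverse law of cosines:
  cos(∠CUY) = (UC² + UY² - CY²) / (2·UC·UY)
  ∠CUY = 54.18°

Step 6: From UW = 10, UY = √73, WY = 8, by the inverse law of cosines:
  cos(∠WUY) = (UW² + UY² - WY²) / (2·UW·UY)
  ∠WUY = 50.37°

Step 7: From TC = √97, TU = 4, CU = 9, by the inverse law of cosines:
  cos(∠CTU) = (TC² + TU² - CU²) / (2·TC·TU)
  ∠CTU = 66.04°

Step 8: From YA = 5, YU = √73, AU = 4, by the inverse law of cosines:
  cos(∠AYU) = (YA² + YU² - AU²) / (2·YA·YU)
  ∠AYU = 16.31°

Step 9: From YC = 8, YU = √73, CU = 9, by the inverse law of cosines:
  cos(∠CYU) = (YC² + YU² - CU²) / (2·YC·YU)
  ∠CYU = 65.82°

Step 10: From YU = √73, YW = 8, UW = 10, by the inverse law of cosines:
  cos(∠UYW) = (YU² + YW² - UW²) / (2·YU·YW)
  ∠UYW = 74.3°

Step 11: From AU = 4, AY = 5, UY = √73, by the inverse law of cosines:
  cos(∠UAY) = (AU² + AY² - UY²) / (2·AU·AY)
  ∠UAY = 143.13°

Step 12: From WU = 10, WY = 8, UY = √73, by the inverse law of cosines:
  cos(∠UWY) = (WU² + WY² - UY²) / (2·WU·WY)
  ∠UWY = 55.34°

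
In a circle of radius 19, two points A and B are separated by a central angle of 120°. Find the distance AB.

Chord = 2(19) sin(60°) = 19*sqrt(3)

19*sqrt(3)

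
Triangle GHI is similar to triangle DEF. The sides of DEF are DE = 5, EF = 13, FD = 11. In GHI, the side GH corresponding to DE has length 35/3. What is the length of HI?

Similar triangles have proportional sides. Setting up the proportion:
GH / DE = HI / EF
35/3 / 5 = HI / 13
HI = 13 * 35/3 / 5 = 91/3.

91/3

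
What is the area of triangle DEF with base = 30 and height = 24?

Area = (1/2)(30)(24) = 360

360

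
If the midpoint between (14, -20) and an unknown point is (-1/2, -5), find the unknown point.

Using the midpoint formula: M = ((x1 + x2)/2, (y1 + y2)/2)
We know M = (-1/2, -5) and C = (14, -20)
For x: -1/2 = (14 + x2)/2, so x2 = 2*-1/2 - 14 = -15
For y: -5 = (-20 + y2)/2, so y2 = 2*-5 - -20 = 10
A = (-15, 10)

(-15, 10)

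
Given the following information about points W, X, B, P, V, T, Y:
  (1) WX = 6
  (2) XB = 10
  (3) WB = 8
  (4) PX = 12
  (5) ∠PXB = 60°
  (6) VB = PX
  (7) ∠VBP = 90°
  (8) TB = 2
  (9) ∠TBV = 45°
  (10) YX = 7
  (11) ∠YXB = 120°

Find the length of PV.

From the given relations: VB = PX = 12.
Step 1: By the law of cosines on triangle BXP: BP² = 10² + 12² − 2·10·12·cos(60°) = 124, so BP = 2·√31.
Step 2: By the law of cosines on triangle PBV: PV² = (2·√31)² + 12² − 2·2·√31·12·cos(90°) = 268, so PV = 2·√67.

Therefore, the length of PV = 2·√67.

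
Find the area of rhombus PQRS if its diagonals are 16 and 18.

Area = (16 * 18) / 2 = 288 / 2 = 144

144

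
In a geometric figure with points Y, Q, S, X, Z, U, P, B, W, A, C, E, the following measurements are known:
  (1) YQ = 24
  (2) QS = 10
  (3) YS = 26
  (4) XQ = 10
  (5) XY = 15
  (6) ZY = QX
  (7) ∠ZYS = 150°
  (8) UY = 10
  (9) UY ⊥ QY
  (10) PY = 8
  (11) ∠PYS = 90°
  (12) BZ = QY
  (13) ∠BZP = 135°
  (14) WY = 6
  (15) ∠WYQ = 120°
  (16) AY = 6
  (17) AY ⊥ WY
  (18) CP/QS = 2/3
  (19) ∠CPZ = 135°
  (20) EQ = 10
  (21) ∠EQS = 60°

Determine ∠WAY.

Step 1: By the law of cosines on triangle AYW: AW² = 6² + 6² − 2·6·6·cos(90°) = 72, so AW = 6·√2.
Step 2: By the inverse law of cosines on triangle WAY: cos(∠WAY) = ((6·√2)² + 6² − 6²) / (2·6·√2·6) = 72/101.82 = 0.7071, so ∠WAY = 45°.

Therefore, the measure of angle ∠WAY = 45°.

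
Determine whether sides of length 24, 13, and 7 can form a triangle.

The longest side is 24. The other two sides sum to 7 + 13 = 20.
Since 20 ≤ 24, the two shorter sides cannot reach around to close the triangle.

No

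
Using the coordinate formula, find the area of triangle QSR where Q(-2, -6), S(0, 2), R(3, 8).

Shoelace: Area = (1/2)|-2(2-8) + 0(8--6) + 3(-6-2)| = (1/2)(12) = 6

6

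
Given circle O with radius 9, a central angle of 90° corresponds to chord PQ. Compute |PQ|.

Drop a perpendicular from the center to the chord, bisecting both the chord and the central angle.
Each half-chord = r sin(θ/2) = 9 sin(45°).
The full chord = 2 × 9 × sin(45°) = 9*sqrt(2).

9*sqrt(2)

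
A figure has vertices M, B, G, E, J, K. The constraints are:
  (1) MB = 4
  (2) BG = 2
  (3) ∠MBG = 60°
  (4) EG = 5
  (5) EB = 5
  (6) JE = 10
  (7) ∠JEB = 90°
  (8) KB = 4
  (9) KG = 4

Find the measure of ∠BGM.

Step 1: By the law of cosines on triangle GBM: GM² = 2² + 4² − 2·2·4·cos(60°) = 12, so GM = 2·√3.
Step 2: By the inverse law of cosines on triangle BGM: cos(∠BGM) = (2² + (2·√3)² − 4²) / (2·2·2·√3) = 0/13.86 = 0, so ∠BGM = 90°.

Therefore, the measure of angle ∠BGM = 90°.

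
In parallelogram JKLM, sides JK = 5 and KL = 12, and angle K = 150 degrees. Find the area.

Area = 5 * 12 * sin(150°) = 60 * 1/2 = 30

30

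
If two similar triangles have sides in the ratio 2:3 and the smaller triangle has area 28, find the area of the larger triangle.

For similar figures, the area ratio equals the square of the side ratio.
Side ratio (the smaller triangle to the larger triangle) = 2:3, so area ratio = 2^2:3^2 = 4:9.
If the area of the smaller triangle is 28, then the area of the larger triangle = 28 * (9/4) = 63.

63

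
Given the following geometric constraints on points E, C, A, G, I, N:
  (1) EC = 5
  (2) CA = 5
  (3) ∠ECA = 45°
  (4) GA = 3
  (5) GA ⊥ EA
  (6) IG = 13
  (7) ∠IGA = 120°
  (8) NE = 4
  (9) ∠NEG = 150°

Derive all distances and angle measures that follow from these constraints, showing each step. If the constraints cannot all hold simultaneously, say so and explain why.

The constraints are consistent.

Step 1: From EC = 5, CA = 5, and ∠ECA = 45°, by the law of cosines:
  EA² = EC² + CA² - 2·EC·CA·cos(45°) = 25 + 25 - 35.36 = 14.64
  EA ≈ 3.83

Step 2: From AG = 3, GI = 13, and ∠AGI = 120°, by the law of cosines:
  AI² = AG² + GI² - 2·AG·GI·cos(120°) = 9 + 169 + 39 = 217
  AI ≈ 14.73

Step 3: From EA = 3.83, AG = 3, and ∠EAG = 90°, by the law of cosines:
  EG² = EA² + AG² - 2·EA·AG·cos(90°) = 14.64 + 9 - 0 = 23.64
  EG ≈ 4.86

Step 4: From EA = 3.83, EC = 5, AC = 5, by the inverse law of cosines:
  cos(∠AEC) = (EA² + EC² - AC²) / (2·EA·EC)
  ∠AEC = 67.5°

Step 5: From AC = 5, AE = 3.83, CE = 5, by the inverse law of cosines:
  cos(∠CAE) = (AC² + AE² - CE²) / (2·AC·AE)
  ∠CAE = 67.5°

Step 6: From AG = 3, AI = 14.73, GI = 13, by the inverse law of cosines:
  cos(∠GAI) = (AG² + AI² - GI²) / (2·AG·AI)
  ∠GAI = 49.84°

Step 7: From IA = 14.73, IG = 13, AG = 3, by the inverse law of cosines:
  cos(∠AIG) = (IA² + IG² - AG²) / (2·IA·IG)
  ∠AIG = 10.16°

Step 8: From GE = 4.86, EN = 4, and ∠GEN = 150°, by the law of cosines:
  GN² = GE² + EN² - 2·GE·EN·cos(150°) = 23.64 + 16 + 33.69 = 73.33
  GN ≈ 8.56

Step 9: From EA = 3.83, EG = 4.86, AG = 3, by the inverse law of cosines:
  cos(∠AEG) = (EA² + EG² - AG²) / (2·EA·EG)
  ∠AEG = 38.09°

Step 10: From GA = 3, GE = 4.86, AE = 3.83, by the inverse law of cosines:
  cos(∠AGE) = (GA² + GE² - AE²) / (2·GA·GE)
  ∠AGE = 51.91°

Step 11: From GE = 4.86, GN = 8.56, EN = 4, by the inverse law of cosines:
  cos(∠EGN) = (GE² + GN² - EN²) / (2·GE·GN)
  ∠EGN = 13.51°

Step 12: From NE = 4, NG = 8.56, EG = 4.86, by the inverse law of cosines:
  cos(∠ENG) = (NE² + NG² - EG²) / (2·NE·NG)
  ∠ENG = 16.49°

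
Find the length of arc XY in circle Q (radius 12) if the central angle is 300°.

Arc length = 2πr × θ/360
= 2π × 12 × 5/6
= 20*pi

20*pi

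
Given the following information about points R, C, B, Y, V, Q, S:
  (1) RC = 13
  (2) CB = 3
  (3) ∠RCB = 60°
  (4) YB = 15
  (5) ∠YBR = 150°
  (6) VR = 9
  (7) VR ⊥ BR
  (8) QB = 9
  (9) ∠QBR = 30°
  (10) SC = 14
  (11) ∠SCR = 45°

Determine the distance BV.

Step 1: By the law of cosines on triangle BCR: BR² = 3² + 13² − 2·3·13·cos(60°) = 139, so BR = √139.
Step 2: By the law of cosines on triangle BRV: BV² = √139² + 9² − 2·√139·9·cos(90°) = 220, so BV = 2·√55.

Therefore, the length of BV = 2·√55.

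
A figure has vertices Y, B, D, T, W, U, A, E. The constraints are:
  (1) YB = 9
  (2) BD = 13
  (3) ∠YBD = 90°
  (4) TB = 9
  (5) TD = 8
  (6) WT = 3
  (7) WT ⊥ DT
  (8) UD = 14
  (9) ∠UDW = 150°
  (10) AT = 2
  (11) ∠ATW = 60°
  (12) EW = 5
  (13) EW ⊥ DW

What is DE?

Step 1: By the law of cosines on triangle DTW: DW² = 8² + 3² − 2·8·3·cos(90°) = 73, so DW = √73.
Step 2: By the law of cosines on triangle DWE: DE² = √73² + 5² − 2·√73·5·cos(90°) = 98, so DE = 7·√2.

Therefore, the length of DE = 7·√2.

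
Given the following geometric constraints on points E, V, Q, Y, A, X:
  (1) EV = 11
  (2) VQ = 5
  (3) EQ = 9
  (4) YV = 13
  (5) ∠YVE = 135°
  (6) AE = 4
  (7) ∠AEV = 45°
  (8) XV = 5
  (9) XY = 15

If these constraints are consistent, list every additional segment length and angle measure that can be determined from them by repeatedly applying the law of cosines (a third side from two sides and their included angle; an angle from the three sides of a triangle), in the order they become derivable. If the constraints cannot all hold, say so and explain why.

The constraints are consistent. Derivable facts, in order:
After 1 step:
- EY ≈ 22.19
- VA ≈ 8.65
- ∠EQV = 99.59°
- ∠EVQ = 53.78°
- ∠QEV = 26.63°
- ∠VXY = 57.32°
- ∠VYX = 18.89°
- ∠XVY = 103.8°
After 2 steps:
- ∠AVE = 19.09°
- ∠EAV = 115.91°
- ∠EYV = 20.52°
- ∠VEY = 24.48°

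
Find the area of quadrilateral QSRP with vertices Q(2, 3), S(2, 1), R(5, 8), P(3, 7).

Shoelace: sum of cross terms = 13, Area = (1/2)|13| = 13/2

13/2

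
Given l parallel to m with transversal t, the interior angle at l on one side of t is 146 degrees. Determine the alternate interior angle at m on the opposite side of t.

Alternate interior angles formed by parallel lines and a transversal are equal.
The given angle is 146 degrees.
The alternate interior angle = 146 degrees.

146 degrees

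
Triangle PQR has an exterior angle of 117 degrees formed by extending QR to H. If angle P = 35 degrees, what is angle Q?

By the exterior angle theorem: exterior angle = sum of remote interior angles.
117 = 35 + angle Q
angle Q = 117 - 35 = 82 degrees

82 degrees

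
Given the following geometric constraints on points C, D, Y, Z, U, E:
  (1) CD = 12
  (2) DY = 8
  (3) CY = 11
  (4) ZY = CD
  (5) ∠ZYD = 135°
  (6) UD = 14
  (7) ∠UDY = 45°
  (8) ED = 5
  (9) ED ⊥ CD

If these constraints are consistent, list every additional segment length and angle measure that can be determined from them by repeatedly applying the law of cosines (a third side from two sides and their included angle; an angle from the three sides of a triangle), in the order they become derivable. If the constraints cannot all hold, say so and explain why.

The constraints are consistent. Derivable facts, in order:
After 1 step:
- CE = 13
- DZ ≈ 18.54
- YU ≈ 10.08
- ∠CDY = 63.06°
- ∠CYD = 76.53°
- ∠DCY = 40.42°
After 2 steps:
- ∠CED = 67.38°
- ∠DCE = 22.62°
- ∠DUY = 34.14°
- ∠DYU = 100.86°
- ∠DZY = 17.76°
- ∠YDZ = 27.24°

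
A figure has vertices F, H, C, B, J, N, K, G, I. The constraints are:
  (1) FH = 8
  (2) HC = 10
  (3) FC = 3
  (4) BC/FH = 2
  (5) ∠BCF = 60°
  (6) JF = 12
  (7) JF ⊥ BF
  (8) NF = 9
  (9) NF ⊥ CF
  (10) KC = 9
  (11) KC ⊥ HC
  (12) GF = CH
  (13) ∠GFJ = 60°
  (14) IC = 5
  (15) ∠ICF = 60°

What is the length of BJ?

From the given relations: BC = 2·FH = 2·8 = 16.
Step 1: By the law of cosines on triangle BCF: BF² = 16² + 3² − 2·16·3·cos(60°) = 217, so BF ≈ 14.73.
Step 2: By the law of cosines on triangle BFJ: BJ² = 14.73² + 12² − 2·14.73·12·cos(90°) = 361, so BJ = 19.

Therefore, the length of BJ = 19.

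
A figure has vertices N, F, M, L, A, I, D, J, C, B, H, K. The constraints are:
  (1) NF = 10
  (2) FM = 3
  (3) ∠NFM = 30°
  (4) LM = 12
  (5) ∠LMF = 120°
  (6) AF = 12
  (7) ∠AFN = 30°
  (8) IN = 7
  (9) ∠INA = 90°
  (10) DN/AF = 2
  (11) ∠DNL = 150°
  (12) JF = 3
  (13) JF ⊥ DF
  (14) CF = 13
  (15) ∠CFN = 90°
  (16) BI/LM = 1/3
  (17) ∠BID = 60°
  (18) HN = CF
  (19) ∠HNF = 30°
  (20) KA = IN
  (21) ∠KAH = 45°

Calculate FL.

Step 1: By the law of cosines on triangle FML: FL² = 3² + 12² − 2·3·12·cos(120°) = 189, so FL = 3·√21.

Therefore, the length of FL = 3·√21.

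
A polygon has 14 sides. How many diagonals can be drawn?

The number of diagonals in an n-gon is n(n - 3)/2.
For n = 14: 14(14 - 3)/2 = 14 × 11 / 2 = 77.

77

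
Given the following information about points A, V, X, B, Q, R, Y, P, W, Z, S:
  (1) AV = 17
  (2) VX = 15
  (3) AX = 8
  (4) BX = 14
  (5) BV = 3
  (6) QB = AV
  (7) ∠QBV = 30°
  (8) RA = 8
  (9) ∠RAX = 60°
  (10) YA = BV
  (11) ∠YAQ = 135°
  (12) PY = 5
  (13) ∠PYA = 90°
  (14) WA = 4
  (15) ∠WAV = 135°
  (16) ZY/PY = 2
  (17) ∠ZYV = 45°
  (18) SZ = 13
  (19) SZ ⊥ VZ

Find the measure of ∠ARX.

Step 1: By the law of cosines on triangle RAX: RX² = 8² + 8² − 2·8·8·cos(60°) = 64, so RX = 8.
Step 2: By the inverse law of cosines on triangle ARX: cos(∠ARX) = (8² + 8² − 8²) / (2·8·8) = 64/128 = 0.5, so ∠ARX = 60°.

Therefore, the measure of angle ∠ARX = 60°.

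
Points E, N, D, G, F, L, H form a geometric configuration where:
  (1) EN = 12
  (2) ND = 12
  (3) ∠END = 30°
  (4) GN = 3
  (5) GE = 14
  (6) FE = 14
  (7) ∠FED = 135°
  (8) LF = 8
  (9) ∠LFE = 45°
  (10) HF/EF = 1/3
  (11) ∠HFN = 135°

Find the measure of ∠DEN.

Step 1: By the law of cosines on triangle END: ED² = 12² + 12² − 2·12·12·cos(30°) = 38.58, so ED ≈ 6.21.
Step 2: By the inverse law of cosines on triangle DEN: cos(∠DEN) = (6.21² + 12² − 12²) / (2·6.21·12) = 38.58/149.08 = 0.2588, so ∠DEN = 75°.

Therefore, the measure of angle ∠DEN = 75°.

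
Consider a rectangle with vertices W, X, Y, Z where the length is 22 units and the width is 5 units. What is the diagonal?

Using the Pythagorean theorem:
d² = 22² + 5² = 484 + 25 = 509
d = sqrt(509)

sqrt(509)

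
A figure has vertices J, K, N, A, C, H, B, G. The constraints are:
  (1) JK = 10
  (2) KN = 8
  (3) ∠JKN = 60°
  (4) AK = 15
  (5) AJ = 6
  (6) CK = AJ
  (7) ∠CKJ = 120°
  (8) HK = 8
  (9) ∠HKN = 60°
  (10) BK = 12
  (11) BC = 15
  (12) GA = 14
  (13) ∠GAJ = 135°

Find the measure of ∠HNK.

Step 1: By the law of cosines on triangle NKH: NH² = 8² + 8² − 2·8·8·cos(60°) = 64, so NH = 8.
Step 2: By the inverse law of cosines on triangle HNK: cos(∠HNK) = (8² + 8² − 8²) / (2·8·8) = 64/128 = 0.5, so ∠HNK = 60°.

Therefore, the measure of angle ∠HNK = 60°.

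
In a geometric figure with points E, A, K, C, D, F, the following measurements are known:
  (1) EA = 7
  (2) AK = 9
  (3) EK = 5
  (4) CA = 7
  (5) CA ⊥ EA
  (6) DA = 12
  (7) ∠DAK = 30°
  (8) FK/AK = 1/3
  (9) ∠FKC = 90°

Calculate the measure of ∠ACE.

Step 1: By the law of cosines on triangle CAE: CE² = 7² + 7² − 2·7·7·cos(90°) = 98, so CE = 7·√2.
Step 2: By the inverse law of cosines on triangle ACE: cos(∠ACE) = (7² + (7·√2)² − 7²) / (2·7·7·√2) = 98/138.59 = 0.7071, so ∠ACE = 45°.

Therefore, the measure of angle ∠ACE = 45°.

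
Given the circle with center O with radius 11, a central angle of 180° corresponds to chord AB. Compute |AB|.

Drop a perpendicular from the center to the chord, bisecting both the chord and the central angle.
Each half-chord = r sin(θ/2) = 11 sin(90°).
The full chord = 2 × 11 × sin(90°) = 22.

22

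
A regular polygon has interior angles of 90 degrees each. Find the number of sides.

The exterior angle is the supplement of the interior angle: 180 - 90 = 90 degrees.
Since the exterior angles of any convex polygon sum to 360 degrees, the number of sides is 360 / 90 = 4.

4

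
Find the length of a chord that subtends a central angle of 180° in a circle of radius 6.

Chord = 2(6) sin(90°) = 12

12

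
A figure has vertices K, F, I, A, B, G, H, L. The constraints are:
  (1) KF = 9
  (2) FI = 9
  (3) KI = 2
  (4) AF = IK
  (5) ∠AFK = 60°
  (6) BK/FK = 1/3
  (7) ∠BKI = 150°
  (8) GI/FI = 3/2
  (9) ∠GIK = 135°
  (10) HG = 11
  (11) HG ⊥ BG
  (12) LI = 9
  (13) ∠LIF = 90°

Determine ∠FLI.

Step 1: By the law of cosines on triangle LIF: LF² = 9² + 9² − 2·9·9·cos(90°) = 162, so LF = 9·√2.
Step 2: By the inverse law of cosines on triangle FLI: cos(∠FLI) = ((9·√2)² + 9² − 9²) / (2·9·√2·9) = 162/229.1 = 0.7071, so ∠FLI = 45°.

Therefore, the measure of angle ∠FLI = 45°.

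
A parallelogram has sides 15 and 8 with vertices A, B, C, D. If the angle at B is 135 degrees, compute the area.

The area of a parallelogram equals the product of two adjacent sides times the sine of the included angle.
This is because the height equals 8 * sin(135°) = 4*sqrt(2).
Area = 15 * 4*sqrt(2) = 60*sqrt(2)

60*sqrt(2)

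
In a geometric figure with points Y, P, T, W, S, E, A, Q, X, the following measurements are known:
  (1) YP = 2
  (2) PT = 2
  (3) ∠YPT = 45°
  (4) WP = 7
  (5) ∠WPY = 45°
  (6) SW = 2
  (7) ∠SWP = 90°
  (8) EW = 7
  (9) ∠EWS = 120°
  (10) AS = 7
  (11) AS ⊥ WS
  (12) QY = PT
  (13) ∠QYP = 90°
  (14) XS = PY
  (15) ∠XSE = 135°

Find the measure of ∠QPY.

From the given relations: QY = PT = 2.
Step 1: By the law of cosines on triangle PYQ: PQ² = 2² + 2² − 2·2·2·cos(90°) = 8, so PQ = 2·√2.
Step 2: By the inverse law of cosines on triangle QPY: cos(∠QPY) = ((2·√2)² + 2² − 2²) / (2·2·√2·2) = 8/11.31 = 0.7071, so ∠QPY = 45°.

Therefore, the measure of angle ∠QPY = 45°.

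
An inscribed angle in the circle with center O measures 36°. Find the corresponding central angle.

Central angle = 2 × 36° = 72° (inscribed angle theorem).

72°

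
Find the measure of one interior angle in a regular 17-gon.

Each interior angle of a regular n-gon is (n - 2) * 180 / n.
For n = 17: (17 - 2) * 180 / 17 = 2700/17 = 2700/17 degrees.

2700/17 degrees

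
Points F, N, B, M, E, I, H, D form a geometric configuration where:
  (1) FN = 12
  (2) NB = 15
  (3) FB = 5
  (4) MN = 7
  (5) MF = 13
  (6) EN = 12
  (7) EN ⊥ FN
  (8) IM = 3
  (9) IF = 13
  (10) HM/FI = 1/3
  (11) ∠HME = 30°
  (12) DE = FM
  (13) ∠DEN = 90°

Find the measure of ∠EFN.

Step 1: By the law of cosines on triangle FNE: FE² = 12² + 12² − 2·12·12·cos(90°) = 288, so FE = 12·√2.
Step 2: By the inverse law of cosines on triangle EFN: cos(∠EFN) = ((12·√2)² + 12² − 12²) / (2·12·√2·12) = 288/407.29 = 0.7071, so ∠EFN = 45°.

Therefore, the measure of angle ∠EFN = 45°.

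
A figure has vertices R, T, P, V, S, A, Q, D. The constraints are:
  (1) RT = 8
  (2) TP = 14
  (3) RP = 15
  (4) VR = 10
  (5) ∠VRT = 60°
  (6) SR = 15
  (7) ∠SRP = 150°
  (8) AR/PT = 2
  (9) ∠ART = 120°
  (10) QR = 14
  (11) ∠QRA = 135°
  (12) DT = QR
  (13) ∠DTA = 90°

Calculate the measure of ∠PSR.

Step 1: By the law of cosines on triangle SRP: SP² = 15² + 15² − 2·15·15·cos(150°) = 839.71, so SP ≈ 28.98.
Step 2: By the inverse law of cosines on triangle PSR: cos(∠PSR) = (28.98² + 15² − 15²) / (2·28.98·15) = 839.71/869.33 = 0.9659, so ∠PSR = 15°.

Therefore, the measure of angle ∠PSR = 15°.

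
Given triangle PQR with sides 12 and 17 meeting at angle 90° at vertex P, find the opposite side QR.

By the law of cosines: QR^2 = PQ^2 + PR^2 - 2*PQ*PR*cos(P)
QR^2 = 12^2 + 17^2 - 2*12*17*cos(90°)
QR^2 = 144 + 289 - 408*(0)
QR^2 = 433
QR = sqrt(433)

sqrt(433)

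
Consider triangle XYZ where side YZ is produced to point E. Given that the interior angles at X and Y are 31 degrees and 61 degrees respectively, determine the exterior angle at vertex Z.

The interior angle at Z is 180 - 31 - 61 = 88 degrees.
The exterior angle and interior angle at Z are supplementary:
Exterior angle = 180 - 88 = 92 degrees.

92 degrees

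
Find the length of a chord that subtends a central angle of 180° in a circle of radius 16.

Chord length = 2r sin(θ/2)
= 2 × 16 × sin(180°/2)
= 2 × 16 × sin(90°)
= 32

32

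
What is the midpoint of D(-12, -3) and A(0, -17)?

M = ((x₁ + x₂)/2, (y₁ + y₂)/2)
= ((-12 + 0)/2, (-3 + -17)/2)
= (-12/2, -20/2) = (-6, -10)

(-6, -10)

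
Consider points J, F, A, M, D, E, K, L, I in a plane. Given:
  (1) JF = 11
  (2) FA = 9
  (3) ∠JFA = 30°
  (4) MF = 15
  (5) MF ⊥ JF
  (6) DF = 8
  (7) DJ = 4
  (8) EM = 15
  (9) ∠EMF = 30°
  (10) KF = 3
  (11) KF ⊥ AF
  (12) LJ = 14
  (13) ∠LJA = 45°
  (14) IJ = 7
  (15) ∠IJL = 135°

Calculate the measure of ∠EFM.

Step 1: By the law of cosines on triangle FME: FE² = 15² + 15² − 2·15·15·cos(30°) = 60.29, so FE ≈ 7.76.
Step 2: By the inverse law of cosines on triangle EFM: cos(∠EFM) = (7.76² + 15² − 15²) / (2·7.76·15) = 60.29/232.94 = 0.2588, so ∠EFM = 75°.

Therefore, the measure of angle ∠EFM = 75°.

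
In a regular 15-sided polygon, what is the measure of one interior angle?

Each interior angle of a regular n-gon is (n - 2) * 180 / n.
For n = 15: (15 - 2) * 180 / 15 = 2340/15 = 156 degrees.

156 degrees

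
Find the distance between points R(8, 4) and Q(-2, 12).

d = sqrt((-10)^2 + (8)^2) = sqrt(164) = 2*sqrt(41)

2*sqrt(41)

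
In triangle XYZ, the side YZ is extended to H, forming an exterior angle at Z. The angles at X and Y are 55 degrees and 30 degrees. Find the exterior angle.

Exterior angle = 55 + 30 = 85 degrees (exterior angle theorem).

85 degrees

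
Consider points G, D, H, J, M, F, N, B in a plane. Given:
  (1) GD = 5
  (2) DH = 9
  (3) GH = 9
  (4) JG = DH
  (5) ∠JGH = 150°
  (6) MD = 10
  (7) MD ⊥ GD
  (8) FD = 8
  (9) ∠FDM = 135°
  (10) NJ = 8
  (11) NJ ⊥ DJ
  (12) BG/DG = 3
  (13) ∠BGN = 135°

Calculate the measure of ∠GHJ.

From the given relations: JG = DH = 9.
Step 1: By the law of cosines on triangle HGJ: HJ² = 9² + 9² − 2·9·9·cos(150°) = 302.3, so HJ ≈ 17.39.
Step 2: By the inverse law of cosines on triangle GHJ: cos(∠GHJ) = (9² + 17.39² − 9²) / (2·9·17.39) = 302.3/312.96 = 0.9659, so ∠GHJ = 15°.

Therefore, the measure of angle ∠GHJ = 15°.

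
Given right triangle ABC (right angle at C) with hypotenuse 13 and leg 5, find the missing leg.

By the Pythagorean theorem: BC^2 = AB^2 - AC^2
BC^2 = 13^2 - 5^2 = 169 - 25 = 144
BC = sqrt(144) = 12

12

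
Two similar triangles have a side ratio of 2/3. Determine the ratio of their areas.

Area ratio = (side ratio)^2 = (2/3)^2 = 4:9.

4:9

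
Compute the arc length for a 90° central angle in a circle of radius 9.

The full circumference is 2πr = 2π(9) = 18*pi.
The arc spans 90° out of 360°, which is a fraction of 1/4.
Arc length = 18*pi × 1/4 = 9*pi/2.

9*pi/2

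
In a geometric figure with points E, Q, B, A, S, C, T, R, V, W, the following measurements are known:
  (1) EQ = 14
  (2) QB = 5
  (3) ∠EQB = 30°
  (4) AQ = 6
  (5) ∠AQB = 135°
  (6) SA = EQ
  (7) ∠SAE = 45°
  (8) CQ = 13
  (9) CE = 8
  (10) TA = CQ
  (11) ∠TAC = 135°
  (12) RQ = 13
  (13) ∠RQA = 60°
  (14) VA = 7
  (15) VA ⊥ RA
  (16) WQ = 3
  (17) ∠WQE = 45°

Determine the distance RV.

Step 1: By the law of cosines on triangle RQA: RA² = 13² + 6² − 2·13·6·cos(60°) = 127, so RA = √127.
Step 2: By the law of cosines on triangle RAV: RV² = √127² + 7² − 2·√127·7·cos(90°) = 176, so RV = 4·√11.

Therefore, the length of RV = 4·√11.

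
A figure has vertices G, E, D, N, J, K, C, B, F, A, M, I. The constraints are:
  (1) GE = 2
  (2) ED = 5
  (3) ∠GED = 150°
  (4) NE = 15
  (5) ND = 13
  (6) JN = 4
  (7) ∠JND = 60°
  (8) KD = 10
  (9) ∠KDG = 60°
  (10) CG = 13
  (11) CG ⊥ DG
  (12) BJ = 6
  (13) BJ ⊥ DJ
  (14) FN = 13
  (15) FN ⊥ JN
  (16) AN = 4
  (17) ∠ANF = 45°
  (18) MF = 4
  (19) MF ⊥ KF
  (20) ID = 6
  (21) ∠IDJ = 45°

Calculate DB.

Step 1: By the law of cosines on triangle JND: JD² = 4² + 13² − 2·4·13·cos(60°) = 133, so JD = √133.
Step 2: By the law of cosines on triangle DJB: DB² = √133² + 6² − 2·√133·6·cos(90°) = 169, so DB = 13.

Therefore, the length of DB = 13.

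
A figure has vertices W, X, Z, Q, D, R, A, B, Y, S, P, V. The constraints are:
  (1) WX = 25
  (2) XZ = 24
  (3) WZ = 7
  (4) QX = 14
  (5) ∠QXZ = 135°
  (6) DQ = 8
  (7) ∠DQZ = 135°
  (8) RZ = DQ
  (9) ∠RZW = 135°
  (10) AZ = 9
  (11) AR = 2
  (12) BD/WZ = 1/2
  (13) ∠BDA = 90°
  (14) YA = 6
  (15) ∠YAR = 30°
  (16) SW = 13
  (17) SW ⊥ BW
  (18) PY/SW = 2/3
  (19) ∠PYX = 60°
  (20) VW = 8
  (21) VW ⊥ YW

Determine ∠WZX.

Step 1: By the inverse law of cosines on triangle WZX: cos(∠WZX) = (7² + 24² − 25²) / (2·7·24) = 0/336 = 0, so ∠WZX = 90°.

Therefore, the measure of angle ∠WZX = 90°.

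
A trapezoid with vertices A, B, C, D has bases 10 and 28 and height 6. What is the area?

Area of a trapezoid = (base1 + base2) * height / 2
Area = (10 + 28) * 6 / 2
Area = 38 * 6 / 2
Area = 228 / 2
Area = 114

114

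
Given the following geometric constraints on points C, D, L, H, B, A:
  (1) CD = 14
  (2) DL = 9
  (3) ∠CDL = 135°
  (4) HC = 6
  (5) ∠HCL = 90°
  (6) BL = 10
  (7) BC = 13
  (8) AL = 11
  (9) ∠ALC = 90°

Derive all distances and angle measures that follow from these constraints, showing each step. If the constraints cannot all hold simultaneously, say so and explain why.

The constraints are consistent.

Step 1: From CD = 14, DL = 9, and ∠CDL = 135°, by the law of cosines:
  CL² = CD² + DL² - 2·CD·DL·cos(135°) = 196 + 81 + 178.2 = 455.2
  CL ≈ 21.34

Step 2: From CL = 21.34, LA = 11, and ∠CLA = 90°, by the law of cosines:
  CA² = CL² + LA² - 2·CL·LA·cos(90°) = 455.2 + 121 - 0 = 576.2
  CA ≈ 24

Step 3: From LC = 21.34, CH = 6, and ∠LCH = 90°, by the law of cosines:
  LH² = LC² + CH² - 2·LC·CH·cos(90°) = 455.2 + 36 - 0 = 491.2
  LH ≈ 22.16

Step 4: From CB = 13, CL = 21.34, BL = 10, by the inverse law of cosines:
  cos(∠BCL) = (CB² + CL² - BL²) / (2·CB·CL)
  ∠BCL = 19.1°

Step 5: From CD = 14, CL = 21.34, DL = 9, by the inverse law of cosines:
  cos(∠DCL) = (CD² + CL² - DL²) / (2·CD·CL)
  ∠DCL = 17.35°

Step 6: From LB = 10, LC = 21.34, BC = 13, by the inverse law of cosines:
  cos(∠BLC) = (LB² + LC² - BC²) / (2·LB·LC)
  ∠BLC = 25.17°

Step 7: From LC = 21.34, LD = 9, CD = 14, by the inverse law of cosines:
  cos(∠CLD) = (LC² + LD² - CD²) / (2·LC·LD)
  ∠CLD = 27.65°

Step 8: From BC = 13, BL = 10, CL = 21.34, by the inverse law of cosines:
  cos(∠CBL) = (BC² + BL² - CL²) / (2·BC·BL)
  ∠CBL = 135.73°

Step 9: From CA = 24, CL = 21.34, AL = 11, by the inverse law of cosines:
  cos(∠ACL) = (CA² + CL² - AL²) / (2·CA·CL)
  ∠ACL = 27.27°

Step 10: From LC = 21.34, LH = 22.16, CH = 6, by the inverse law of cosines:
  cos(∠CLH) = (LC² + LH² - CH²) / (2·LC·LH)
  ∠CLH = 15.71°

Step 11: From HC = 6, HL = 22.16, CL = 21.34, by the inverse law of cosines:
  cos(∠CHL) = (HC² + HL² - CL²) / (2·HC·HL)
  ∠CHL = 74.29°

Step 12: From AC = 24, AL = 11, CL = 21.34, by the inverse law of cosines:
  cos(∠CAL) = (AC² + AL² - CL²) / (2·AC·AL)
  ∠CAL = 62.73°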